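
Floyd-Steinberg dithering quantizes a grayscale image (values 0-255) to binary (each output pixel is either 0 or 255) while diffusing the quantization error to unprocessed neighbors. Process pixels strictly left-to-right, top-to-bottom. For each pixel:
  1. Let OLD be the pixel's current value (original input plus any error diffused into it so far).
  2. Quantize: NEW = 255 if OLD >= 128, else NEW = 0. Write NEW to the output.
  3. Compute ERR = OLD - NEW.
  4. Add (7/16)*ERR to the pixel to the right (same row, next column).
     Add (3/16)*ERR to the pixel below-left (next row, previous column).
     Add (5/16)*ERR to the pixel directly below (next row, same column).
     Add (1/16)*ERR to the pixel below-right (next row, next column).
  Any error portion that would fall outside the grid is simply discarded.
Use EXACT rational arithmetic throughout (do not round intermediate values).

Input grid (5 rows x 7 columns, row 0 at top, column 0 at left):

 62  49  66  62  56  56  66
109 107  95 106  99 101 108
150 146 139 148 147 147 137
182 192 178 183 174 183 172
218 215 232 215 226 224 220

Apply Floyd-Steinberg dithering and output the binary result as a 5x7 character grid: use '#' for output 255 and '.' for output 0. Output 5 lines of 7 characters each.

(0,0): OLD=62 → NEW=0, ERR=62
(0,1): OLD=609/8 → NEW=0, ERR=609/8
(0,2): OLD=12711/128 → NEW=0, ERR=12711/128
(0,3): OLD=215953/2048 → NEW=0, ERR=215953/2048
(0,4): OLD=3346679/32768 → NEW=0, ERR=3346679/32768
(0,5): OLD=52786881/524288 → NEW=0, ERR=52786881/524288
(0,6): OLD=923156295/8388608 → NEW=0, ERR=923156295/8388608
(1,0): OLD=18259/128 → NEW=255, ERR=-14381/128
(1,1): OLD=106629/1024 → NEW=0, ERR=106629/1024
(1,2): OLD=6426409/32768 → NEW=255, ERR=-1929431/32768
(1,3): OLD=18159701/131072 → NEW=255, ERR=-15263659/131072
(1,4): OLD=884468671/8388608 → NEW=0, ERR=884468671/8388608
(1,5): OLD=13798220207/67108864 → NEW=255, ERR=-3314540113/67108864
(1,6): OLD=136445308769/1073741824 → NEW=0, ERR=136445308769/1073741824
(2,0): OLD=2202247/16384 → NEW=255, ERR=-1975673/16384
(2,1): OLD=56477437/524288 → NEW=0, ERR=56477437/524288
(2,2): OLD=1278434231/8388608 → NEW=255, ERR=-860660809/8388608
(2,3): OLD=5557349439/67108864 → NEW=0, ERR=5557349439/67108864
(2,4): OLD=107180813647/536870912 → NEW=255, ERR=-29721268913/536870912
(2,5): OLD=2366727712421/17179869184 → NEW=255, ERR=-2014138929499/17179869184
(2,6): OLD=33626403177427/274877906944 → NEW=0, ERR=33626403177427/274877906944
(3,0): OLD=1380051287/8388608 → NEW=255, ERR=-759043753/8388608
(3,1): OLD=10690582731/67108864 → NEW=255, ERR=-6422177589/67108864
(3,2): OLD=67822764721/536870912 → NEW=0, ERR=67822764721/536870912
(3,3): OLD=531191315607/2147483648 → NEW=255, ERR=-16417014633/2147483648
(3,4): OLD=37534264630615/274877906944 → NEW=255, ERR=-32559601640105/274877906944
(3,5): OLD=250728052770101/2199023255552 → NEW=0, ERR=250728052770101/2199023255552
(3,6): OLD=8894054712791019/35184372088832 → NEW=255, ERR=-77960169861141/35184372088832
(4,0): OLD=184447434745/1073741824 → NEW=255, ERR=-89356730375/1073741824
(4,1): OLD=2864179542757/17179869184 → NEW=255, ERR=-1516687099163/17179869184
(4,2): OLD=61968421258251/274877906944 → NEW=255, ERR=-8125445012469/274877906944
(4,3): OLD=407620723025897/2199023255552 → NEW=255, ERR=-153130207139863/2199023255552
(4,4): OLD=3156372855909451/17592186044416 → NEW=255, ERR=-1329634585416629/17592186044416
(4,5): OLD=123142640072632299/562949953421312 → NEW=255, ERR=-20409598049802261/562949953421312
(4,6): OLD=1896666217614656989/9007199254740992 → NEW=255, ERR=-400169592344295971/9007199254740992
Row 0: .......
Row 1: #.##.#.
Row 2: #.#.##.
Row 3: ##.##.#
Row 4: #######

Answer: .......
#.##.#.
#.#.##.
##.##.#
#######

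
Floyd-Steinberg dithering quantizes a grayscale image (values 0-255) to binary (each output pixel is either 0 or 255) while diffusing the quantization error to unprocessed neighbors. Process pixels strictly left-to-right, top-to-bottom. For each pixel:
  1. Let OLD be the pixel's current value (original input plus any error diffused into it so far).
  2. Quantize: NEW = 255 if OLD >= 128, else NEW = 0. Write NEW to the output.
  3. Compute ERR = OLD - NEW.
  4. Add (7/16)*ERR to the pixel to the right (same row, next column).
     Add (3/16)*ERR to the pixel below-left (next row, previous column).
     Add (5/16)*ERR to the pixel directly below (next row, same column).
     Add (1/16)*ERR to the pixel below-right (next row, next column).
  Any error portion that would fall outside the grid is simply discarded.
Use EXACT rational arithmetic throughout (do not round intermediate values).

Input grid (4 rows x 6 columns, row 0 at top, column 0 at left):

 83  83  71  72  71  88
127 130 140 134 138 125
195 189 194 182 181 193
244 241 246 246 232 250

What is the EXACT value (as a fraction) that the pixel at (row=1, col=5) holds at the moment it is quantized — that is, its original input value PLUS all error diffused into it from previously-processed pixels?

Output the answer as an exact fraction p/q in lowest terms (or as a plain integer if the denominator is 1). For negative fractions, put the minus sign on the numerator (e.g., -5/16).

Answer: 41049372221/268435456

Derivation:
(0,0): OLD=83 → NEW=0, ERR=83
(0,1): OLD=1909/16 → NEW=0, ERR=1909/16
(0,2): OLD=31539/256 → NEW=0, ERR=31539/256
(0,3): OLD=515685/4096 → NEW=0, ERR=515685/4096
(0,4): OLD=8262851/65536 → NEW=0, ERR=8262851/65536
(0,5): OLD=150114645/1048576 → NEW=255, ERR=-117272235/1048576
(1,0): OLD=44879/256 → NEW=255, ERR=-20401/256
(1,1): OLD=329129/2048 → NEW=255, ERR=-193111/2048
(1,2): OLD=11030365/65536 → NEW=255, ERR=-5681315/65536
(1,3): OLD=43714329/262144 → NEW=255, ERR=-23132391/262144
(1,4): OLD=2108775595/16777216 → NEW=0, ERR=2108775595/16777216
(1,5): OLD=41049372221/268435456 → NEW=255, ERR=-27401669059/268435456
Target (1,5): original=125, with diffused error = 41049372221/268435456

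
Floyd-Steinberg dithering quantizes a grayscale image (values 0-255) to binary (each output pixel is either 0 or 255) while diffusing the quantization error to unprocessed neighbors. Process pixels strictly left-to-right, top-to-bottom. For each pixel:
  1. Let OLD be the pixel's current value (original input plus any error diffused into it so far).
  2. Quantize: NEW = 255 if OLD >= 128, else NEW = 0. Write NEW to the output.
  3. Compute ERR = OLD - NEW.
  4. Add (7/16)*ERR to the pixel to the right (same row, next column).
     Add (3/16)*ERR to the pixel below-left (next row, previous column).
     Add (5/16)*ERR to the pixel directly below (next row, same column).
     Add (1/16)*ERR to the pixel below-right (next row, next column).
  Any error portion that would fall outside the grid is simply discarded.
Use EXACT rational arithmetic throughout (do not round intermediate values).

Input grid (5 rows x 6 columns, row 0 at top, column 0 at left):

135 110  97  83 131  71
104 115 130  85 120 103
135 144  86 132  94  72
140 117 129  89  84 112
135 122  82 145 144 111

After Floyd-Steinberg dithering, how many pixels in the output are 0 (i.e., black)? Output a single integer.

(0,0): OLD=135 → NEW=255, ERR=-120
(0,1): OLD=115/2 → NEW=0, ERR=115/2
(0,2): OLD=3909/32 → NEW=0, ERR=3909/32
(0,3): OLD=69859/512 → NEW=255, ERR=-60701/512
(0,4): OLD=648245/8192 → NEW=0, ERR=648245/8192
(0,5): OLD=13843827/131072 → NEW=0, ERR=13843827/131072
(1,0): OLD=2473/32 → NEW=0, ERR=2473/32
(1,1): OLD=46639/256 → NEW=255, ERR=-18641/256
(1,2): OLD=964043/8192 → NEW=0, ERR=964043/8192
(1,3): OLD=3994695/32768 → NEW=0, ERR=3994695/32768
(1,4): OLD=441361325/2097152 → NEW=255, ERR=-93412435/2097152
(1,5): OLD=4075676331/33554432 → NEW=0, ERR=4075676331/33554432
(2,0): OLD=595957/4096 → NEW=255, ERR=-448523/4096
(2,1): OLD=13137703/131072 → NEW=0, ERR=13137703/131072
(2,2): OLD=387834581/2097152 → NEW=255, ERR=-146939179/2097152
(2,3): OLD=2322735437/16777216 → NEW=255, ERR=-1955454643/16777216
(2,4): OLD=31934102599/536870912 → NEW=0, ERR=31934102599/536870912
(2,5): OLD=1144154531937/8589934592 → NEW=255, ERR=-1046278789023/8589934592
(3,0): OLD=261250709/2097152 → NEW=0, ERR=261250709/2097152
(3,1): OLD=3067589217/16777216 → NEW=255, ERR=-1210600863/16777216
(3,2): OLD=8045831339/134217728 → NEW=0, ERR=8045831339/134217728
(3,3): OLD=735100591273/8589934592 → NEW=0, ERR=735100591273/8589934592
(3,4): OLD=7552637647097/68719476736 → NEW=0, ERR=7552637647097/68719476736
(3,5): OLD=138250179412343/1099511627776 → NEW=0, ERR=138250179412343/1099511627776
(4,0): OLD=43057012331/268435456 → NEW=255, ERR=-25394028949/268435456
(4,1): OLD=331094817215/4294967296 → NEW=0, ERR=331094817215/4294967296
(4,2): OLD=20065461786157/137438953472 → NEW=255, ERR=-14981471349203/137438953472
(4,3): OLD=326350877086177/2199023255552 → NEW=255, ERR=-234400053079583/2199023255552
(4,4): OLD=5651858060610193/35184372088832 → NEW=255, ERR=-3320156822041967/35184372088832
(4,5): OLD=65233326256760407/562949953421312 → NEW=0, ERR=65233326256760407/562949953421312
Output grid:
  Row 0: #..#..  (4 black, running=4)
  Row 1: .#..#.  (4 black, running=8)
  Row 2: #.##.#  (2 black, running=10)
  Row 3: .#....  (5 black, running=15)
  Row 4: #.###.  (2 black, running=17)

Answer: 17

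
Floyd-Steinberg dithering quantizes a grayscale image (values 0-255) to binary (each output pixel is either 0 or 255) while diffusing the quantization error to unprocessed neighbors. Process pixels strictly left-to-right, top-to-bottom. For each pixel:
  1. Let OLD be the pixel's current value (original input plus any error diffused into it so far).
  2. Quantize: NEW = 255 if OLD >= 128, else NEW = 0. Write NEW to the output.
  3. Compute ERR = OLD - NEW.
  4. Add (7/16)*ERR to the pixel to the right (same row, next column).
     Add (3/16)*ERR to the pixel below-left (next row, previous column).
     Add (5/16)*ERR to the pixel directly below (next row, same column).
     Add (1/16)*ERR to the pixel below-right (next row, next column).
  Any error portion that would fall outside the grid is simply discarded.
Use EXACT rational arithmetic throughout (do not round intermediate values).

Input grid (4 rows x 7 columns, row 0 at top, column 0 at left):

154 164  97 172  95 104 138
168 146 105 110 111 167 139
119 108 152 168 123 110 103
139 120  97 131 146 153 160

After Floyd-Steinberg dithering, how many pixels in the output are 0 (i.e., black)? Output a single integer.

(0,0): OLD=154 → NEW=255, ERR=-101
(0,1): OLD=1917/16 → NEW=0, ERR=1917/16
(0,2): OLD=38251/256 → NEW=255, ERR=-27029/256
(0,3): OLD=515309/4096 → NEW=0, ERR=515309/4096
(0,4): OLD=9833083/65536 → NEW=255, ERR=-6878597/65536
(0,5): OLD=60901725/1048576 → NEW=0, ERR=60901725/1048576
(0,6): OLD=2741567883/16777216 → NEW=255, ERR=-1536622197/16777216
(1,0): OLD=40679/256 → NEW=255, ERR=-24601/256
(1,1): OLD=236113/2048 → NEW=0, ERR=236113/2048
(1,2): OLD=10061221/65536 → NEW=255, ERR=-6650459/65536
(1,3): OLD=20614913/262144 → NEW=0, ERR=20614913/262144
(1,4): OLD=2203825059/16777216 → NEW=255, ERR=-2074365021/16777216
(1,5): OLD=14404758291/134217728 → NEW=0, ERR=14404758291/134217728
(1,6): OLD=345664068029/2147483648 → NEW=255, ERR=-201944262211/2147483648
(2,0): OLD=3623691/32768 → NEW=0, ERR=3623691/32768
(2,1): OLD=175506729/1048576 → NEW=255, ERR=-91880151/1048576
(2,2): OLD=1743207867/16777216 → NEW=0, ERR=1743207867/16777216
(2,3): OLD=27985385635/134217728 → NEW=255, ERR=-6240135005/134217728
(2,4): OLD=95627026579/1073741824 → NEW=0, ERR=95627026579/1073741824
(2,5): OLD=5399378746545/34359738368 → NEW=255, ERR=-3362354537295/34359738368
(2,6): OLD=20620444215015/549755813888 → NEW=0, ERR=20620444215015/549755813888
(3,0): OLD=2636183131/16777216 → NEW=255, ERR=-1642006949/16777216
(3,1): OLD=10226373695/134217728 → NEW=0, ERR=10226373695/134217728
(3,2): OLD=159568890029/1073741824 → NEW=255, ERR=-114235275091/1073741824
(3,3): OLD=399939230123/4294967296 → NEW=0, ERR=399939230123/4294967296
(3,4): OLD=106276731794011/549755813888 → NEW=255, ERR=-33911000747429/549755813888
(3,5): OLD=475129617217857/4398046511104 → NEW=0, ERR=475129617217857/4398046511104
(3,6): OLD=14979342776778079/70368744177664 → NEW=255, ERR=-2964686988526241/70368744177664
Output grid:
  Row 0: #.#.#.#  (3 black, running=3)
  Row 1: #.#.#.#  (3 black, running=6)
  Row 2: .#.#.#.  (4 black, running=10)
  Row 3: #.#.#.#  (3 black, running=13)

Answer: 13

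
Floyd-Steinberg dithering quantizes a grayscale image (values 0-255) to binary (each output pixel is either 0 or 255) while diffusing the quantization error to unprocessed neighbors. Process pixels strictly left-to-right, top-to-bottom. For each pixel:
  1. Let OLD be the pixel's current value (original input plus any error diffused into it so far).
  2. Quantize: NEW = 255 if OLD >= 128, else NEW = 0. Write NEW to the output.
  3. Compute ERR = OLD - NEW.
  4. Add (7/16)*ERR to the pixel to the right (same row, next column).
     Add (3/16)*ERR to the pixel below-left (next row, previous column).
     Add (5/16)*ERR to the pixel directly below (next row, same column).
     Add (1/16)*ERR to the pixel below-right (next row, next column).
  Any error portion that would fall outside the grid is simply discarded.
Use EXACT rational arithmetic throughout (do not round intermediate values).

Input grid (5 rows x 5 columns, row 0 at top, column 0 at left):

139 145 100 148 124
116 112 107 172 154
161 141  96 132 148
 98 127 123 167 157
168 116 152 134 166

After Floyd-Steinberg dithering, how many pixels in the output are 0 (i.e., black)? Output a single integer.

(0,0): OLD=139 → NEW=255, ERR=-116
(0,1): OLD=377/4 → NEW=0, ERR=377/4
(0,2): OLD=9039/64 → NEW=255, ERR=-7281/64
(0,3): OLD=100585/1024 → NEW=0, ERR=100585/1024
(0,4): OLD=2735711/16384 → NEW=255, ERR=-1442209/16384
(1,0): OLD=6235/64 → NEW=0, ERR=6235/64
(1,1): OLD=79613/512 → NEW=255, ERR=-50947/512
(1,2): OLD=855617/16384 → NEW=0, ERR=855617/16384
(1,3): OLD=13233581/65536 → NEW=255, ERR=-3478099/65536
(1,4): OLD=114727271/1048576 → NEW=0, ERR=114727271/1048576
(2,0): OLD=1415471/8192 → NEW=255, ERR=-673489/8192
(2,1): OLD=23544949/262144 → NEW=0, ERR=23544949/262144
(2,2): OLD=568095135/4194304 → NEW=255, ERR=-501452385/4194304
(2,3): OLD=5830976877/67108864 → NEW=0, ERR=5830976877/67108864
(2,4): OLD=232881781435/1073741824 → NEW=255, ERR=-40922383685/1073741824
(3,0): OLD=373918399/4194304 → NEW=0, ERR=373918399/4194304
(3,1): OLD=5587333459/33554432 → NEW=255, ERR=-2969046701/33554432
(3,2): OLD=73907837313/1073741824 → NEW=0, ERR=73907837313/1073741824
(3,3): OLD=450216525433/2147483648 → NEW=255, ERR=-97391804807/2147483648
(3,4): OLD=4490103713341/34359738368 → NEW=255, ERR=-4271629570499/34359738368
(4,0): OLD=96243909073/536870912 → NEW=255, ERR=-40658173487/536870912
(4,1): OLD=1266049546449/17179869184 → NEW=0, ERR=1266049546449/17179869184
(4,2): OLD=52698860439391/274877906944 → NEW=255, ERR=-17395005831329/274877906944
(4,3): OLD=321643733252305/4398046511104 → NEW=0, ERR=321643733252305/4398046511104
(4,4): OLD=10999416324894263/70368744177664 → NEW=255, ERR=-6944613440410057/70368744177664
Output grid:
  Row 0: #.#.#  (2 black, running=2)
  Row 1: .#.#.  (3 black, running=5)
  Row 2: #.#.#  (2 black, running=7)
  Row 3: .#.##  (2 black, running=9)
  Row 4: #.#.#  (2 black, running=11)

Answer: 11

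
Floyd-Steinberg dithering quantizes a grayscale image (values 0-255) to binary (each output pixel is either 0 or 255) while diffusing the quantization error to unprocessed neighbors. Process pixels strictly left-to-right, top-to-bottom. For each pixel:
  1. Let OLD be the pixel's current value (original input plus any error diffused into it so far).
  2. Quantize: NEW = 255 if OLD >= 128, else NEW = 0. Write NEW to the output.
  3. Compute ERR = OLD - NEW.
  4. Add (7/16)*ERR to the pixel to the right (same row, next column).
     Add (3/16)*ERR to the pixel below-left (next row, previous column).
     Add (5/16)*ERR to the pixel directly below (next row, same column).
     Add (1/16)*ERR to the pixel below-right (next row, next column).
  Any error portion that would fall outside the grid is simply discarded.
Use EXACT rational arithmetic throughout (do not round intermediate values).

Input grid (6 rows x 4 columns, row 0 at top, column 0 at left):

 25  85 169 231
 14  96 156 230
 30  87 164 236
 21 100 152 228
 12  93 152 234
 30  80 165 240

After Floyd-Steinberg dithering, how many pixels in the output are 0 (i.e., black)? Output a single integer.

Answer: 12

Derivation:
(0,0): OLD=25 → NEW=0, ERR=25
(0,1): OLD=1535/16 → NEW=0, ERR=1535/16
(0,2): OLD=54009/256 → NEW=255, ERR=-11271/256
(0,3): OLD=867279/4096 → NEW=255, ERR=-177201/4096
(1,0): OLD=10189/256 → NEW=0, ERR=10189/256
(1,1): OLD=279963/2048 → NEW=255, ERR=-242277/2048
(1,2): OLD=5791415/65536 → NEW=0, ERR=5791415/65536
(1,3): OLD=264650929/1048576 → NEW=255, ERR=-2735951/1048576
(2,0): OLD=663769/32768 → NEW=0, ERR=663769/32768
(2,1): OLD=81737187/1048576 → NEW=0, ERR=81737187/1048576
(2,2): OLD=456835407/2097152 → NEW=255, ERR=-77938353/2097152
(2,3): OLD=7531243251/33554432 → NEW=255, ERR=-1025136909/33554432
(3,0): OLD=703736137/16777216 → NEW=0, ERR=703736137/16777216
(3,1): OLD=36778002775/268435456 → NEW=255, ERR=-31673038505/268435456
(3,2): OLD=377564647593/4294967296 → NEW=0, ERR=377564647593/4294967296
(3,3): OLD=17495287860255/68719476736 → NEW=255, ERR=-28178707425/68719476736
(4,0): OLD=12819382997/4294967296 → NEW=0, ERR=12819382997/4294967296
(4,1): OLD=2629827165439/34359738368 → NEW=0, ERR=2629827165439/34359738368
(4,2): OLD=225955685565983/1099511627776 → NEW=255, ERR=-54419779516897/1099511627776
(4,3): OLD=3830035330964873/17592186044416 → NEW=255, ERR=-655972110361207/17592186044416
(5,0): OLD=24894931232837/549755813888 → NEW=0, ERR=24894931232837/549755813888
(5,1): OLD=2016698690779779/17592186044416 → NEW=0, ERR=2016698690779779/17592186044416
(5,2): OLD=1737038587780815/8796093022208 → NEW=255, ERR=-505965132882225/8796093022208
(5,3): OLD=56319905526129903/281474976710656 → NEW=255, ERR=-15456213535087377/281474976710656
Output grid:
  Row 0: ..##  (2 black, running=2)
  Row 1: .#.#  (2 black, running=4)
  Row 2: ..##  (2 black, running=6)
  Row 3: .#.#  (2 black, running=8)
  Row 4: ..##  (2 black, running=10)
  Row 5: ..##  (2 black, running=12)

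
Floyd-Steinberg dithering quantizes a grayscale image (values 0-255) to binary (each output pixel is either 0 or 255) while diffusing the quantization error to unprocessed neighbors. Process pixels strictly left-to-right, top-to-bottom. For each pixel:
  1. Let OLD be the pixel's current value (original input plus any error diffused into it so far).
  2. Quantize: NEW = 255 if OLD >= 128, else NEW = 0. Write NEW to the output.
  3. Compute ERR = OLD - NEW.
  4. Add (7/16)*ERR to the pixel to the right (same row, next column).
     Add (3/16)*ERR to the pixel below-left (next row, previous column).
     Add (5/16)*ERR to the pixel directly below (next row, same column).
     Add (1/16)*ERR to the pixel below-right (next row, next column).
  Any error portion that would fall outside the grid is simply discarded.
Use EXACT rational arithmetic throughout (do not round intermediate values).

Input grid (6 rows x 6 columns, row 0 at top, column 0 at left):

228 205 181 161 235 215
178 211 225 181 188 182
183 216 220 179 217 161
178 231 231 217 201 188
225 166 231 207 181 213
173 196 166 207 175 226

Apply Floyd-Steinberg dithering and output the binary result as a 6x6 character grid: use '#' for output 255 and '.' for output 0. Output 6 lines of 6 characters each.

(0,0): OLD=228 → NEW=255, ERR=-27
(0,1): OLD=3091/16 → NEW=255, ERR=-989/16
(0,2): OLD=39413/256 → NEW=255, ERR=-25867/256
(0,3): OLD=478387/4096 → NEW=0, ERR=478387/4096
(0,4): OLD=18749669/65536 → NEW=255, ERR=2037989/65536
(0,5): OLD=239709763/1048576 → NEW=255, ERR=-27677117/1048576
(1,0): OLD=40441/256 → NEW=255, ERR=-24839/256
(1,1): OLD=263375/2048 → NEW=255, ERR=-258865/2048
(1,2): OLD=10234107/65536 → NEW=255, ERR=-6477573/65536
(1,3): OLD=45553055/262144 → NEW=255, ERR=-21293665/262144
(1,4): OLD=2760368829/16777216 → NEW=255, ERR=-1517821251/16777216
(1,5): OLD=36538060059/268435456 → NEW=255, ERR=-31912981221/268435456
(2,0): OLD=4226389/32768 → NEW=255, ERR=-4129451/32768
(2,1): OLD=101470199/1048576 → NEW=0, ERR=101470199/1048576
(2,2): OLD=3495010213/16777216 → NEW=255, ERR=-783179867/16777216
(2,3): OLD=14770996157/134217728 → NEW=0, ERR=14770996157/134217728
(2,4): OLD=899832492727/4294967296 → NEW=255, ERR=-195384167753/4294967296
(2,5): OLD=6754545842289/68719476736 → NEW=0, ERR=6754545842289/68719476736
(3,0): OLD=2630042885/16777216 → NEW=255, ERR=-1648147195/16777216
(3,1): OLD=27062678689/134217728 → NEW=255, ERR=-7162841951/134217728
(3,2): OLD=235951404147/1073741824 → NEW=255, ERR=-37852760973/1073741824
(3,3): OLD=15428961980377/68719476736 → NEW=255, ERR=-2094504587303/68719476736
(3,4): OLD=109267979605433/549755813888 → NEW=255, ERR=-30919752936007/549755813888
(3,5): OLD=1682399877842231/8796093022208 → NEW=255, ERR=-560603842820809/8796093022208
(4,0): OLD=395769407147/2147483648 → NEW=255, ERR=-151838923093/2147483648
(4,1): OLD=3629737344559/34359738368 → NEW=0, ERR=3629737344559/34359738368
(4,2): OLD=282739736487901/1099511627776 → NEW=255, ERR=2364271405021/1099511627776
(4,3): OLD=3266292299192625/17592186044416 → NEW=255, ERR=-1219715142133455/17592186044416
(4,4): OLD=33561988088659009/281474976710656 → NEW=0, ERR=33561988088659009/281474976710656
(4,5): OLD=1088673108895963687/4503599627370496 → NEW=255, ERR=-59744796083512793/4503599627370496
(5,0): OLD=93849853988861/549755813888 → NEW=255, ERR=-46337878552579/549755813888
(5,1): OLD=3309447425690317/17592186044416 → NEW=255, ERR=-1176560015635763/17592186044416
(5,2): OLD=18438673915467039/140737488355328 → NEW=255, ERR=-17449385615141601/140737488355328
(5,3): OLD=691667730628696261/4503599627370496 → NEW=255, ERR=-456750174350780219/4503599627370496
(5,4): OLD=1450788164829743141/9007199254740992 → NEW=255, ERR=-846047645129209819/9007199254740992
(5,5): OLD=27124234647240918697/144115188075855872 → NEW=255, ERR=-9625138312102328663/144115188075855872
Row 0: ###.##
Row 1: ######
Row 2: #.#.#.
Row 3: ######
Row 4: #.##.#
Row 5: ######

Answer: ###.##
######
#.#.#.
######
#.##.#
######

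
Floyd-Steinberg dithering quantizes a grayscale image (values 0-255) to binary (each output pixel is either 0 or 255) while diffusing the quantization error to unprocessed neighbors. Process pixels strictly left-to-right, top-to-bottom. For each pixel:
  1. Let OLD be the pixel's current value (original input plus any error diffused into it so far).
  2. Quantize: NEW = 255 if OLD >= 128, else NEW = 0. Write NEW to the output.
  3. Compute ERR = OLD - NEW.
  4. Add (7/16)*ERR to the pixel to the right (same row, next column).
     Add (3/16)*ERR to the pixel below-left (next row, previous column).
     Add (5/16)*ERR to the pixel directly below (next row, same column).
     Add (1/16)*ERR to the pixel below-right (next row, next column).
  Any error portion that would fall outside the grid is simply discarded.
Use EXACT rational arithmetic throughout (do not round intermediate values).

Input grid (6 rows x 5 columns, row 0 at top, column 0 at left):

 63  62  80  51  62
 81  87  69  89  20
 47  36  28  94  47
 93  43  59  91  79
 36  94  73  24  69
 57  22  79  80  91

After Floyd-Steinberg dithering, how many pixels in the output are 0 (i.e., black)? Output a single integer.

(0,0): OLD=63 → NEW=0, ERR=63
(0,1): OLD=1433/16 → NEW=0, ERR=1433/16
(0,2): OLD=30511/256 → NEW=0, ERR=30511/256
(0,3): OLD=422473/4096 → NEW=0, ERR=422473/4096
(0,4): OLD=7020543/65536 → NEW=0, ERR=7020543/65536
(1,0): OLD=30075/256 → NEW=0, ERR=30075/256
(1,1): OLD=394589/2048 → NEW=255, ERR=-127651/2048
(1,2): OLD=6810017/65536 → NEW=0, ERR=6810017/65536
(1,3): OLD=50915917/262144 → NEW=255, ERR=-15930803/262144
(1,4): OLD=139819591/4194304 → NEW=0, ERR=139819591/4194304
(2,0): OLD=2360143/32768 → NEW=0, ERR=2360143/32768
(2,1): OLD=78495829/1048576 → NEW=0, ERR=78495829/1048576
(2,2): OLD=1307507263/16777216 → NEW=0, ERR=1307507263/16777216
(2,3): OLD=32708826189/268435456 → NEW=0, ERR=32708826189/268435456
(2,4): OLD=459254373083/4294967296 → NEW=0, ERR=459254373083/4294967296
(3,0): OLD=2173391455/16777216 → NEW=255, ERR=-2104798625/16777216
(3,1): OLD=4109857779/134217728 → NEW=0, ERR=4109857779/134217728
(3,2): OLD=533763071201/4294967296 → NEW=0, ERR=533763071201/4294967296
(3,3): OLD=1789875619385/8589934592 → NEW=255, ERR=-400557701575/8589934592
(3,4): OLD=13692999582141/137438953472 → NEW=0, ERR=13692999582141/137438953472
(4,0): OLD=5447039665/2147483648 → NEW=0, ERR=5447039665/2147483648
(4,1): OLD=8255927378737/68719476736 → NEW=0, ERR=8255927378737/68719476736
(4,2): OLD=173247748519935/1099511627776 → NEW=255, ERR=-107127716562945/1099511627776
(4,3): OLD=-118763143683791/17592186044416 → NEW=0, ERR=-118763143683791/17592186044416
(4,4): OLD=26533608946993367/281474976710656 → NEW=0, ERR=26533608946993367/281474976710656
(5,0): OLD=88311471265843/1099511627776 → NEW=0, ERR=88311471265843/1099511627776
(5,1): OLD=673544158378329/8796093022208 → NEW=0, ERR=673544158378329/8796093022208
(5,2): OLD=24853152030308129/281474976710656 → NEW=0, ERR=24853152030308129/281474976710656
(5,3): OLD=144233778576989871/1125899906842624 → NEW=255, ERR=-142870697667879249/1125899906842624
(5,4): OLD=1162286718431810517/18014398509481984 → NEW=0, ERR=1162286718431810517/18014398509481984
Output grid:
  Row 0: .....  (5 black, running=5)
  Row 1: .#.#.  (3 black, running=8)
  Row 2: .....  (5 black, running=13)
  Row 3: #..#.  (3 black, running=16)
  Row 4: ..#..  (4 black, running=20)
  Row 5: ...#.  (4 black, running=24)

Answer: 24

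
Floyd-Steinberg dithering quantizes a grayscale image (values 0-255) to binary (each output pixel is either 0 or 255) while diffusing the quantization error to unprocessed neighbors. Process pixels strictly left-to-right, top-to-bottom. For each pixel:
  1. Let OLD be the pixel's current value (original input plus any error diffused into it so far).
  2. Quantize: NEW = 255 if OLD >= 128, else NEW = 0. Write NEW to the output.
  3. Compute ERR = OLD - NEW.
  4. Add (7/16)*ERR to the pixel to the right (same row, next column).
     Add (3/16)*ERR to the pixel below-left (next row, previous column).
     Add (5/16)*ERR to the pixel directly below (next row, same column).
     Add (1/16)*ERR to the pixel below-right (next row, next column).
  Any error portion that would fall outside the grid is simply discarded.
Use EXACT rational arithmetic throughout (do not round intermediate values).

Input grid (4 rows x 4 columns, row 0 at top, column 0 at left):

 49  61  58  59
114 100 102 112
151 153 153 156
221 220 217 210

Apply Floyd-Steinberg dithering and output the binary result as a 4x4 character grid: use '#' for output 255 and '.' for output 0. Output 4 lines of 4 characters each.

Answer: ....
#.#.
#.##
####

Derivation:
(0,0): OLD=49 → NEW=0, ERR=49
(0,1): OLD=1319/16 → NEW=0, ERR=1319/16
(0,2): OLD=24081/256 → NEW=0, ERR=24081/256
(0,3): OLD=410231/4096 → NEW=0, ERR=410231/4096
(1,0): OLD=37061/256 → NEW=255, ERR=-28219/256
(1,1): OLD=201187/2048 → NEW=0, ERR=201187/2048
(1,2): OLD=12996127/65536 → NEW=255, ERR=-3715553/65536
(1,3): OLD=130414857/1048576 → NEW=0, ERR=130414857/1048576
(2,0): OLD=4422769/32768 → NEW=255, ERR=-3933071/32768
(2,1): OLD=119188331/1048576 → NEW=0, ERR=119188331/1048576
(2,2): OLD=449780055/2097152 → NEW=255, ERR=-84993705/2097152
(2,3): OLD=5824786331/33554432 → NEW=255, ERR=-2731593829/33554432
(3,0): OLD=3436038369/16777216 → NEW=255, ERR=-842151711/16777216
(3,1): OLD=58642223551/268435456 → NEW=255, ERR=-9808817729/268435456
(3,2): OLD=773904168769/4294967296 → NEW=255, ERR=-321312491711/4294967296
(3,3): OLD=10259615514183/68719476736 → NEW=255, ERR=-7263851053497/68719476736
Row 0: ....
Row 1: #.#.
Row 2: #.##
Row 3: ####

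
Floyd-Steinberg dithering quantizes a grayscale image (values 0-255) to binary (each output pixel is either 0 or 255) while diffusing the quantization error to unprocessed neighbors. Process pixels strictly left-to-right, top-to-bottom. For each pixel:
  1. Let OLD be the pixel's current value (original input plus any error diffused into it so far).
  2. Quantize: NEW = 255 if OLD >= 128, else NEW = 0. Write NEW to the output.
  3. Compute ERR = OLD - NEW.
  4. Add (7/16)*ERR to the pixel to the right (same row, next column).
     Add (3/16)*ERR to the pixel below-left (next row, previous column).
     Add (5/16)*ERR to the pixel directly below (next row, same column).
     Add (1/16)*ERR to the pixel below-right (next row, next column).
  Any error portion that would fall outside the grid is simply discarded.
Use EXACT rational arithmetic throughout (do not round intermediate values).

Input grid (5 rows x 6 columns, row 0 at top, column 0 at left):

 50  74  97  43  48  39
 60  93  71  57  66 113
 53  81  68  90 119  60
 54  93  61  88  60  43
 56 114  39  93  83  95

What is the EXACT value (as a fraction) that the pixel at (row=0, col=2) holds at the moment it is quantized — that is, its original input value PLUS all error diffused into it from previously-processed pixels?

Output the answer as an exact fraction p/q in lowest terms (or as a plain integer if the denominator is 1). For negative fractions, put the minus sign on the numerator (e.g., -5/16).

Answer: 17785/128

Derivation:
(0,0): OLD=50 → NEW=0, ERR=50
(0,1): OLD=767/8 → NEW=0, ERR=767/8
(0,2): OLD=17785/128 → NEW=255, ERR=-14855/128
Target (0,2): original=97, with diffused error = 17785/128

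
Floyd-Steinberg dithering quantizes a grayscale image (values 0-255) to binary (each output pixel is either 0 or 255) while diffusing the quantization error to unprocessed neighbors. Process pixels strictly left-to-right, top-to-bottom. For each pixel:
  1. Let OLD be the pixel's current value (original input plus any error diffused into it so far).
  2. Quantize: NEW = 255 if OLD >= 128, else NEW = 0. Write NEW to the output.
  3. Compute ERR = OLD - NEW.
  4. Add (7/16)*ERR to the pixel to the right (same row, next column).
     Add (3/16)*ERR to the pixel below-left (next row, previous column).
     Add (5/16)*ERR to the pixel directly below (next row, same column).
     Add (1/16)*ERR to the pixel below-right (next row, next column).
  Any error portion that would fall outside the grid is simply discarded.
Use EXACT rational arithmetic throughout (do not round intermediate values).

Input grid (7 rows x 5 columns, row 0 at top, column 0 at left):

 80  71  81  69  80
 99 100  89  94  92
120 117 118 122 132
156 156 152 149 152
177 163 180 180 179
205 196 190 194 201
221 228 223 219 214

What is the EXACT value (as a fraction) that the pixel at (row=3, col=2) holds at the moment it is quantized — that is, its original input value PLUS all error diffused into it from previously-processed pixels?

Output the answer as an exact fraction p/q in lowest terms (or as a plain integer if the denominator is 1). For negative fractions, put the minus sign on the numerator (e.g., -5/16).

(0,0): OLD=80 → NEW=0, ERR=80
(0,1): OLD=106 → NEW=0, ERR=106
(0,2): OLD=1019/8 → NEW=0, ERR=1019/8
(0,3): OLD=15965/128 → NEW=0, ERR=15965/128
(0,4): OLD=275595/2048 → NEW=255, ERR=-246645/2048
(1,0): OLD=1151/8 → NEW=255, ERR=-889/8
(1,1): OLD=7257/64 → NEW=0, ERR=7257/64
(1,2): OLD=426853/2048 → NEW=255, ERR=-95387/2048
(1,3): OLD=802653/8192 → NEW=0, ERR=802653/8192
(1,4): OLD=13766055/131072 → NEW=0, ERR=13766055/131072
(2,0): OLD=109091/1024 → NEW=0, ERR=109091/1024
(2,1): OLD=6008505/32768 → NEW=255, ERR=-2347335/32768
(2,2): OLD=51151099/524288 → NEW=0, ERR=51151099/524288
(2,3): OLD=1779090417/8388608 → NEW=255, ERR=-360004623/8388608
(2,4): OLD=20423762007/134217728 → NEW=255, ERR=-13801758633/134217728
(3,0): OLD=92201483/524288 → NEW=255, ERR=-41491957/524288
(3,1): OLD=519850119/4194304 → NEW=0, ERR=519850119/4194304
(3,2): OLD=30090152613/134217728 → NEW=255, ERR=-4135368027/134217728
Target (3,2): original=152, with diffused error = 30090152613/134217728

Answer: 30090152613/134217728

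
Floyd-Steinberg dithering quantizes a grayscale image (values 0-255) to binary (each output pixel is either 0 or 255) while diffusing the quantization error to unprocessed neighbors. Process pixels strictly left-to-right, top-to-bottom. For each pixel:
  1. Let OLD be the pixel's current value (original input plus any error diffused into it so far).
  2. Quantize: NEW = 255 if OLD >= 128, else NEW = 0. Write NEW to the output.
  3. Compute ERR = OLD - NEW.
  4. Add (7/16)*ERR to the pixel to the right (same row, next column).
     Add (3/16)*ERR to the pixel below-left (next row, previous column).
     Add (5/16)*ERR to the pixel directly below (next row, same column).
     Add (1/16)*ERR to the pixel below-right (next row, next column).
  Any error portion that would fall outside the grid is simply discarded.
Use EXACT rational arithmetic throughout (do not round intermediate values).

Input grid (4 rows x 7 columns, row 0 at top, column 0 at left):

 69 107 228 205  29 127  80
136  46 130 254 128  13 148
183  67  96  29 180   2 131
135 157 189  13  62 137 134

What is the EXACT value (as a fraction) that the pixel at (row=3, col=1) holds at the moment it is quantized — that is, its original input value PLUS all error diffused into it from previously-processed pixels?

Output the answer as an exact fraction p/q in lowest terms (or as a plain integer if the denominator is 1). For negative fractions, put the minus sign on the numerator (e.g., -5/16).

Answer: 28666748577/134217728

Derivation:
(0,0): OLD=69 → NEW=0, ERR=69
(0,1): OLD=2195/16 → NEW=255, ERR=-1885/16
(0,2): OLD=45173/256 → NEW=255, ERR=-20107/256
(0,3): OLD=698931/4096 → NEW=255, ERR=-345549/4096
(0,4): OLD=-518299/65536 → NEW=0, ERR=-518299/65536
(0,5): OLD=129541059/1048576 → NEW=0, ERR=129541059/1048576
(0,6): OLD=2248964693/16777216 → NEW=255, ERR=-2029225387/16777216
(1,0): OLD=34681/256 → NEW=255, ERR=-30599/256
(1,1): OLD=-109617/2048 → NEW=0, ERR=-109617/2048
(1,2): OLD=3857275/65536 → NEW=0, ERR=3857275/65536
(1,3): OLD=64748255/262144 → NEW=255, ERR=-2098465/262144
(1,4): OLD=2347425341/16777216 → NEW=255, ERR=-1930764739/16777216
(1,5): OLD=-2941384115/134217728 → NEW=0, ERR=-2941384115/134217728
(1,6): OLD=232650131171/2147483648 → NEW=0, ERR=232650131171/2147483648
(2,0): OLD=4443733/32768 → NEW=255, ERR=-3912107/32768
(2,1): OLD=1684855/1048576 → NEW=0, ERR=1684855/1048576
(2,2): OLD=1849683237/16777216 → NEW=0, ERR=1849683237/16777216
(2,3): OLD=7628035133/134217728 → NEW=0, ERR=7628035133/134217728
(2,4): OLD=176407073293/1073741824 → NEW=255, ERR=-97397091827/1073741824
(2,5): OLD=-1079338031121/34359738368 → NEW=0, ERR=-1079338031121/34359738368
(2,6): OLD=82321661561721/549755813888 → NEW=255, ERR=-57866070979719/549755813888
(3,0): OLD=1644041605/16777216 → NEW=0, ERR=1644041605/16777216
(3,1): OLD=28666748577/134217728 → NEW=255, ERR=-5558772063/134217728
Target (3,1): original=157, with diffused error = 28666748577/134217728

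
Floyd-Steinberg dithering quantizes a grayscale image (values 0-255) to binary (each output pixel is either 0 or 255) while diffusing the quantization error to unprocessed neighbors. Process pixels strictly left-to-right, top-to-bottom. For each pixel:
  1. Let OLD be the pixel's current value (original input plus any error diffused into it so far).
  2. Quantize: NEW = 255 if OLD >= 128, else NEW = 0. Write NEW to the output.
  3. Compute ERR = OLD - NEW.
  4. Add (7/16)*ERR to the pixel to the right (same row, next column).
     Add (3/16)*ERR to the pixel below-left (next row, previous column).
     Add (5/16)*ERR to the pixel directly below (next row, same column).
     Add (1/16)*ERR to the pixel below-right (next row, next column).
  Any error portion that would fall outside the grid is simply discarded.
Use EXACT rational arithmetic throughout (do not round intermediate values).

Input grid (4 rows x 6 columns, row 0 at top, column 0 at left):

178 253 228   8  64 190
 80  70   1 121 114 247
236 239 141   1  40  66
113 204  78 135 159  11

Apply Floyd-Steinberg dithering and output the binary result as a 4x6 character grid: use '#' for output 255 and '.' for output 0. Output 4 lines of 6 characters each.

(0,0): OLD=178 → NEW=255, ERR=-77
(0,1): OLD=3509/16 → NEW=255, ERR=-571/16
(0,2): OLD=54371/256 → NEW=255, ERR=-10909/256
(0,3): OLD=-43595/4096 → NEW=0, ERR=-43595/4096
(0,4): OLD=3889139/65536 → NEW=0, ERR=3889139/65536
(0,5): OLD=226453413/1048576 → NEW=255, ERR=-40933467/1048576
(1,0): OLD=12607/256 → NEW=0, ERR=12607/256
(1,1): OLD=138425/2048 → NEW=0, ERR=138425/2048
(1,2): OLD=853805/65536 → NEW=0, ERR=853805/65536
(1,3): OLD=34560361/262144 → NEW=255, ERR=-32286359/262144
(1,4): OLD=1185754971/16777216 → NEW=0, ERR=1185754971/16777216
(1,5): OLD=72324784653/268435456 → NEW=255, ERR=3873743373/268435456
(2,0): OLD=8652803/32768 → NEW=255, ERR=296963/32768
(2,1): OLD=282703953/1048576 → NEW=255, ERR=15317073/1048576
(2,2): OLD=2224548659/16777216 → NEW=255, ERR=-2053641421/16777216
(2,3): OLD=-10331425189/134217728 → NEW=0, ERR=-10331425189/134217728
(2,4): OLD=100579135377/4294967296 → NEW=0, ERR=100579135377/4294967296
(2,5): OLD=5852992154631/68719476736 → NEW=0, ERR=5852992154631/68719476736
(3,0): OLD=1989290707/16777216 → NEW=0, ERR=1989290707/16777216
(3,1): OLD=31951177303/134217728 → NEW=255, ERR=-2274343337/134217728
(3,2): OLD=20201987061/1073741824 → NEW=0, ERR=20201987061/1073741824
(3,3): OLD=7965762169183/68719476736 → NEW=0, ERR=7965762169183/68719476736
(3,4): OLD=125449150798975/549755813888 → NEW=255, ERR=-14738581742465/549755813888
(3,5): OLD=240580766560529/8796093022208 → NEW=0, ERR=240580766560529/8796093022208
Row 0: ###..#
Row 1: ...#.#
Row 2: ###...
Row 3: .#..#.

Answer: ###..#
...#.#
###...
.#..#.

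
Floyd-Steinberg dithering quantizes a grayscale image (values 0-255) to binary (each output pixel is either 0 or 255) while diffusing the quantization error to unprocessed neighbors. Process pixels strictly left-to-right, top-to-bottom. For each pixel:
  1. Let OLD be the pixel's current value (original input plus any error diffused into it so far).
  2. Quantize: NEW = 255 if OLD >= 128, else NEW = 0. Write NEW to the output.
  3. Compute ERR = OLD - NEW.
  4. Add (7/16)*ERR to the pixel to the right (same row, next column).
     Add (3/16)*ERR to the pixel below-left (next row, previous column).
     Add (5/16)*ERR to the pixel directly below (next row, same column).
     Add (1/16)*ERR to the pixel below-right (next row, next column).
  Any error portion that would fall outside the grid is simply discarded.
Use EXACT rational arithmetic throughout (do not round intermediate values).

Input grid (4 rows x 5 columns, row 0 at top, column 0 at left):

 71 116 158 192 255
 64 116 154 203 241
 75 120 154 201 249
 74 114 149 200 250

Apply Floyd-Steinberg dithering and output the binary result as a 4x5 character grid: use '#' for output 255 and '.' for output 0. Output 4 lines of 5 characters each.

Answer: .#.##
.#.##
.####
..#.#

Derivation:
(0,0): OLD=71 → NEW=0, ERR=71
(0,1): OLD=2353/16 → NEW=255, ERR=-1727/16
(0,2): OLD=28359/256 → NEW=0, ERR=28359/256
(0,3): OLD=984945/4096 → NEW=255, ERR=-59535/4096
(0,4): OLD=16294935/65536 → NEW=255, ERR=-416745/65536
(1,0): OLD=16883/256 → NEW=0, ERR=16883/256
(1,1): OLD=279205/2048 → NEW=255, ERR=-243035/2048
(1,2): OLD=8338057/65536 → NEW=0, ERR=8338057/65536
(1,3): OLD=68118549/262144 → NEW=255, ERR=1271829/262144
(1,4): OLD=1007584927/4194304 → NEW=255, ERR=-61962593/4194304
(2,0): OLD=2403815/32768 → NEW=0, ERR=2403815/32768
(2,1): OLD=149933149/1048576 → NEW=255, ERR=-117453731/1048576
(2,2): OLD=2319387735/16777216 → NEW=255, ERR=-1958802345/16777216
(2,3): OLD=42041886997/268435456 → NEW=255, ERR=-26409154283/268435456
(2,4): OLD=866057099859/4294967296 → NEW=255, ERR=-229159560621/4294967296
(3,0): OLD=1273763191/16777216 → NEW=0, ERR=1273763191/16777216
(3,1): OLD=12738016043/134217728 → NEW=0, ERR=12738016043/134217728
(3,2): OLD=552282546121/4294967296 → NEW=255, ERR=-542934114359/4294967296
(3,3): OLD=830211515233/8589934592 → NEW=0, ERR=830211515233/8589934592
(3,4): OLD=37034530431365/137438953472 → NEW=255, ERR=1987597296005/137438953472
Row 0: .#.##
Row 1: .#.##
Row 2: .####
Row 3: ..#.#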